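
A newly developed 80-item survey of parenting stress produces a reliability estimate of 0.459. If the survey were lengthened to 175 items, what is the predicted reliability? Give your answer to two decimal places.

n = 175/80 = 2.1875
Apply the Spearman-Brown prophecy formula, r' = nr / [1 + (n − 1)r]:
r_new = (2.1875 × 0.459) / (1 + (2.1875 − 1) × 0.459)
r_new = 1.0041 / 1.5451 ≈ 0.6499

0.65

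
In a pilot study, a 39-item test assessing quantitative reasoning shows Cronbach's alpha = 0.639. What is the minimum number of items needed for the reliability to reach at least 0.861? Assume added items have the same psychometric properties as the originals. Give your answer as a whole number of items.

137

n = [0.861 × 0.361] / [0.639 × 0.139]
n = 0.310821 / 0.088821 ≈ 3.4994
Items needed = n × 39 = 3.4994 × 39 ≈ 136.48 → round up to 137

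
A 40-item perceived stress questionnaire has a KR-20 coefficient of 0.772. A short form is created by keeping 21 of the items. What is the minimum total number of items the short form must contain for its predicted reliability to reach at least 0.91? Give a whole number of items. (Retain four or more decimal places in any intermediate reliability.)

120

Short-form reliability: n = 21/40 = 0.5250; r_21 = n·r/(1+(n−1)r) ≈ 0.6400
Length factor from the short form to reach 0.91: n' = 0.91(1 − 0.6400) / [0.6400(1 − 0.91)] ≈ 5.6875
Items = 5.6875 × 21 ≈ 119.44 → 120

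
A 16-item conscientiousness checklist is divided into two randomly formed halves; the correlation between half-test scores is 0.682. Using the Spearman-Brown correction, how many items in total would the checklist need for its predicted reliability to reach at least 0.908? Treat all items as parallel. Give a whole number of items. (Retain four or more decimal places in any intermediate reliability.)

37

r_full = 2(0.682)/(1 + 0.682) = 0.8109
n = r_tgt(1 − r_full) / [r_full(1 − r_tgt)] = 0.908 × 0.1891 / (0.8109 × 0.092) ≈ 2.3016
Items = 2.3016 × 16 ≈ 36.83 → 37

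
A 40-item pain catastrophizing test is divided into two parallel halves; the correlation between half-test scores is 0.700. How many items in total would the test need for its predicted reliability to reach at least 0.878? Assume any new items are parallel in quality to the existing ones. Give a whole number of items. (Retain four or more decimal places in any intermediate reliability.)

62

r_full = 2(0.700)/(1 + 0.700) = 0.8235
n = r_tgt(1 − r_full) / [r_full(1 − r_tgt)] = 0.878 × 0.1765 / (0.8235 × 0.122) ≈ 1.5425
Items = 1.5425 × 40 ≈ 61.70 → 62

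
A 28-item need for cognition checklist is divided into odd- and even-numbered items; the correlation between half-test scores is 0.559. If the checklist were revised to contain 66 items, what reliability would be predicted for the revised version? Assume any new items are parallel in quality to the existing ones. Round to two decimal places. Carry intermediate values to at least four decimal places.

First correct the split-half correlation to full-test reliability: r_full = 2 × 0.559 / (1 + 0.559) ≈ 0.7171
Then adjust to 66 items: n = 66/28 = 2.3571
r_new = n·r_full / (1 + (n − 1)·r_full) = 1.6903 / 1.9732 ≈ 0.8566

0.86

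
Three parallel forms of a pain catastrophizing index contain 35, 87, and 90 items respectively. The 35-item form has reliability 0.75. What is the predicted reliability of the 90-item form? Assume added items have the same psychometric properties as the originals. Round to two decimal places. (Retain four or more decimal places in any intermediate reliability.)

Only the ratio of lengths matters: n = 90/35 = 2.5714
r_{90} = n·r / (1 + (n − 1)·r) = 1.9285 / 2.1785 ≈ 0.8852

0.89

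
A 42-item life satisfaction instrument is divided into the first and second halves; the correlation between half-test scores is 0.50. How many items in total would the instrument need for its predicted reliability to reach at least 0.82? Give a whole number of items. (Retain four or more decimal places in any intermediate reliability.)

96

Corrected full-test reliability: r_full = 2 × 0.50 / (1 + 0.50) ≈ 0.6667
Solve Spearman-Brown for n: n = 0.82(1 − 0.6667) / [0.6667(1 − 0.82)] = 2.2774
Items = 2.2774 × 42 ≈ 95.65 → 96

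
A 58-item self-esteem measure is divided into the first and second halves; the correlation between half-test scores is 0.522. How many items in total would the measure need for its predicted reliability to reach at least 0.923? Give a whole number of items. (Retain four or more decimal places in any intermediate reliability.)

Corrected full-test reliability: r_full = 2 × 0.522 / (1 + 0.522) ≈ 0.6859
Solve Spearman-Brown for n: n = 0.923(1 − 0.6859) / [0.6859(1 − 0.923)] = 5.4893
Required items = 5.4893 × 58 = 318.38, so 319 items.

319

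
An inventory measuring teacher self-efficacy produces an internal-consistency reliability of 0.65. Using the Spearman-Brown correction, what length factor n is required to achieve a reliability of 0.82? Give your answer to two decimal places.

n = 0.82 × (1 − 0.65) / [ 0.65 × (1 − 0.82) ]
n = 0.2870 / 0.1170 ≈ 2.4530

2.45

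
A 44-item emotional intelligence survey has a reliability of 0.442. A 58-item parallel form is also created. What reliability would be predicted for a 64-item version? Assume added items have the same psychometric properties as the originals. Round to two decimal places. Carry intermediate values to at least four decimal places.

The 58-item form is not needed; work directly from the 44-item form with n = 64/44 = 1.4545.
r_{64} = n·r / (1 + (n − 1)·r) = 0.6429 / 1.2009 ≈ 0.5353

0.54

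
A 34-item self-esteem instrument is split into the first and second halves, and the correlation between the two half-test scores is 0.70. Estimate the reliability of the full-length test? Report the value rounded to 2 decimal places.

The full test is twice the length of either half (n = 2).
r_full = 2(0.70) / (1 + 0.70)
r_full = 1.4000 / 1.7000 ≈ 0.8235

0.82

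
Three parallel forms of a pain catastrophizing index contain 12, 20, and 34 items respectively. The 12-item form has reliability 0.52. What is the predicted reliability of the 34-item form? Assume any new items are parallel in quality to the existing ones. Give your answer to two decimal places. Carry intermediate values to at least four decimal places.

The 20-item form is not needed; work directly from the 12-item form with n = 34/12 = 2.8333.
r_{34} = n·r / (1 + (n − 1)·r) = 1.4733 / 1.9533 ≈ 0.7543

0.75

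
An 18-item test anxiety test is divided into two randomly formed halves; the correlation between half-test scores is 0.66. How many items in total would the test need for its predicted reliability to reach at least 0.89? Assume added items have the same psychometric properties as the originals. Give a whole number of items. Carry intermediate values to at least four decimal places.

r_full = 2(0.66)/(1 + 0.66) = 0.7952
n = r_tgt(1 − r_full) / [r_full(1 − r_tgt)] = 0.89 × 0.2048 / (0.7952 × 0.11) ≈ 2.0838
Items = 2.0838 × 18 ≈ 37.51 → 38

38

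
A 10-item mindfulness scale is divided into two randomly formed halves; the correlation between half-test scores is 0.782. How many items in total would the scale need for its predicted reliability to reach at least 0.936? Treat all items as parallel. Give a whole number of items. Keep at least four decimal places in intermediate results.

21

r_full = 2(0.782)/(1 + 0.782) = 0.8777
n = r_tgt(1 − r_full) / [r_full(1 − r_tgt)] = 0.936 × 0.1223 / (0.8777 × 0.064) ≈ 2.0379
Required items = 2.0379 × 10 = 20.38, so 21 items.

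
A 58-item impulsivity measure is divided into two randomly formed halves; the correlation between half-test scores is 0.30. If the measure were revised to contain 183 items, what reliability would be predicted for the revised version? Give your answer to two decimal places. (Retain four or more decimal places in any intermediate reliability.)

First correct the split-half correlation to full-test reliability: r_full = 2 × 0.30 / (1 + 0.30) ≈ 0.4615
Length factor from 58 to 183 items: n = 183/58 = 3.1552
r_new = n·r_full / (1 + (n − 1)·r_full) = 1.4561 / 1.9946 ≈ 0.7300

0.73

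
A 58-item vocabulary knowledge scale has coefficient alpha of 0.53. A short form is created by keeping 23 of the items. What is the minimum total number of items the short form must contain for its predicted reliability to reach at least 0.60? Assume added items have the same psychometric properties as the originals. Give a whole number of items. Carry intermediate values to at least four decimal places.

First, r for the 23-item form: n = 23/58 = 0.3966, so r_23 = 0.3966·0.53/(1 + (0.3966 − 1)·0.53) = 0.3090
Length factor from the short form to reach 0.60: n' = 0.60(1 − 0.3090) / [0.3090(1 − 0.60)] ≈ 3.3544
Items = 3.3544 × 23 ≈ 77.15 → 78

78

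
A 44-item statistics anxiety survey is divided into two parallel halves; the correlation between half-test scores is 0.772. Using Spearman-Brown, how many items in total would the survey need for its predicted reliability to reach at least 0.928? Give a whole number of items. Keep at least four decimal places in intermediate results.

Corrected full-test reliability: r_full = 2 × 0.772 / (1 + 0.772) ≈ 0.8713
Solve Spearman-Brown for n: n = 0.928(1 − 0.8713) / [0.8713(1 − 0.928)] = 1.9038
Required items = 1.9038 × 44 = 83.77, so 84 items.

84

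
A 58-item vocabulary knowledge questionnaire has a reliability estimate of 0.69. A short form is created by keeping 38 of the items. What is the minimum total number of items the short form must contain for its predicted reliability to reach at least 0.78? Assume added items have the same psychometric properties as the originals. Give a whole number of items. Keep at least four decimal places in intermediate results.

93

First, r for the 38-item form: n = 38/58 = 0.6552, so r_38 = 0.6552·0.69/(1 + (0.6552 − 1)·0.69) = 0.5932
Length factor from the short form to reach 0.78: n' = 0.78(1 − 0.5932) / [0.5932(1 − 0.78)] ≈ 2.4314
Items = 2.4314 × 38 ≈ 92.39 → 93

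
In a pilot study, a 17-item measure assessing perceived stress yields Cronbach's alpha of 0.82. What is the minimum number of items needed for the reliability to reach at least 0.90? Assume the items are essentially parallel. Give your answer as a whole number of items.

34

n = [0.90 × 0.18] / [0.82 × 0.10]
  = 0.1620 / 0.0820 = 1.9756
1.9756 × 17 = 33.59 → 34 items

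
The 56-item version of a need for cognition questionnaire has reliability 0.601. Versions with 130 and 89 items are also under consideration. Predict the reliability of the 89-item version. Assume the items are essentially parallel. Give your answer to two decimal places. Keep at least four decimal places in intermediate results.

Only the ratio of lengths matters: n = 89/56 = 1.5893
r_{89} = n·r / (1 + (n − 1)·r) = 0.9552 / 1.3542 ≈ 0.7054

0.71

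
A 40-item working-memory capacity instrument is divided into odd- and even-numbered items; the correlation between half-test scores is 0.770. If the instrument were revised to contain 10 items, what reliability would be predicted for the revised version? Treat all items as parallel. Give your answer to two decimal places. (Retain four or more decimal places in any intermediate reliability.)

0.63

Spearman-Brown correction (n = 2): r_full = 2·0.770/(1 + 0.770) = 0.8701
Length factor from 40 to 10 items: n = 10/40 = 0.2500
r_new = n·r_full / (1 + (n − 1)·r_full) = 0.2175 / 0.3474 ≈ 0.6261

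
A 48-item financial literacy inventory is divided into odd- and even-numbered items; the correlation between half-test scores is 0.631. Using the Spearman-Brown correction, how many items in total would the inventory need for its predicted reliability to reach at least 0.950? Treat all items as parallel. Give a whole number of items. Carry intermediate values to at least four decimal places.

Corrected full-test reliability: r_full = 2 × 0.631 / (1 + 0.631) ≈ 0.7738
Solve Spearman-Brown for n: n = 0.950(1 − 0.7738) / [0.7738(1 − 0.950)] = 5.5541
Required items = 5.5541 × 48 = 266.60, so 267 items.

267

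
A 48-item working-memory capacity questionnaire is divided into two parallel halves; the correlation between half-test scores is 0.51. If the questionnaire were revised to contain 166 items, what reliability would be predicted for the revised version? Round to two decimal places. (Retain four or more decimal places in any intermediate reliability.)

Full-test reliability from the split-half r: r_full = 2(0.51)/(1 + 0.51) = 0.6755
Then adjust to 166 items: n = 166/48 = 3.4583
r_new = n·r_full / (1 + (n − 1)·r_full) = 2.3361 / 2.6606 ≈ 0.8780

0.88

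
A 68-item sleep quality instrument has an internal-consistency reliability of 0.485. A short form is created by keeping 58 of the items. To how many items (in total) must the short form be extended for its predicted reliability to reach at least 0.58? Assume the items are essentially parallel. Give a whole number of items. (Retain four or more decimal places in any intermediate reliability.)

First, r for the 58-item form: n = 58/68 = 0.8529, so r_58 = 0.8529·0.485/(1 + (0.8529 − 1)·0.485) = 0.4454
Then solve for n' with r_old = 0.4454, r_target = 0.58: n' = 0.58(1 − 0.4454)/[0.4454(1 − 0.58)] = 1.7195
Total items = 1.7195 × 58 = 99.73, rounded up to 100.

100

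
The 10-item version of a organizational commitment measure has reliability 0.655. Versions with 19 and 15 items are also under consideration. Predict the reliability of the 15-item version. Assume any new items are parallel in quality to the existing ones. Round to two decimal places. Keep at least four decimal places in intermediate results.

Only the ratio of lengths matters: n = 15/10 = 1.5000
r_{15} = n·r / (1 + (n − 1)·r) = 0.9825 / 1.3275 ≈ 0.7401

0.74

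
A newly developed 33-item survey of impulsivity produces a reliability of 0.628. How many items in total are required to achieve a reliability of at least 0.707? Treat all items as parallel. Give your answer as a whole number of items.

Invert Spearman-Brown to solve for n:
n = r*(1 − r) / [ r (1 − r*) ]
n = [0.707 × 0.372] / [0.628 × 0.293]
  = 0.263004 / 0.184004 = 1.4293
So the test needs 1.4293 × 33 ≈ 47.17 items; rounding up, 48.

48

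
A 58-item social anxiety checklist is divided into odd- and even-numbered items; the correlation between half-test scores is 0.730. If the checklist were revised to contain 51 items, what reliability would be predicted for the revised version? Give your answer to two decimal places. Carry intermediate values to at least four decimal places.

First correct the split-half correlation to full-test reliability: r_full = 2 × 0.730 / (1 + 0.730) ≈ 0.8439
Then adjust to 51 items: n = 51/58 = 0.8793
r_new = n·r_full / (1 + (n − 1)·r_full) = 0.7420 / 0.8981 ≈ 0.8262

0.83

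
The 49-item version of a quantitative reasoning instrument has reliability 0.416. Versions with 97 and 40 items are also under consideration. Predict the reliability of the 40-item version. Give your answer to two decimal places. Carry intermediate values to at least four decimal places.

The 97-item form is not needed; work directly from the 49-item form with n = 40/49 = 0.8163.
r_{40} = n·r / (1 + (n − 1)·r) = 0.3396 / 0.9236 ≈ 0.3677

0.37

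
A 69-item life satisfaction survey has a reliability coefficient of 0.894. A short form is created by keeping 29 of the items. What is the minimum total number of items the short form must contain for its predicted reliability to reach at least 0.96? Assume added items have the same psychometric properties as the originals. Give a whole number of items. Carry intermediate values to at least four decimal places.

197

First, r for the 29-item form: n = 29/69 = 0.4203, so r_29 = 0.4203·0.894/(1 + (0.4203 − 1)·0.894) = 0.7800
Length factor from the short form to reach 0.96: n' = 0.96(1 − 0.7800) / [0.7800(1 − 0.96)] ≈ 6.7692
Items = 6.7692 × 29 ≈ 196.31 → 197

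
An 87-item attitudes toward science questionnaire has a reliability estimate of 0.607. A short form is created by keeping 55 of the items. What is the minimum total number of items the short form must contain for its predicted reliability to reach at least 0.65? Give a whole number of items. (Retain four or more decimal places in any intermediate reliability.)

Short-form reliability: n = 55/87 = 0.6322; r_55 = n·r/(1+(n−1)r) ≈ 0.4940
Length factor from the short form to reach 0.65: n' = 0.65(1 − 0.4940) / [0.4940(1 − 0.65)] ≈ 1.9023
Items = 1.9023 × 55 ≈ 104.63 → 105

105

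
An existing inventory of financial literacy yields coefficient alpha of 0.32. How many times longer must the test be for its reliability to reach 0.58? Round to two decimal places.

n = 0.58(1 − 0.32) / [0.32(1 − 0.58)]
n = 0.3944 / 0.1344 ≈ 2.9345

2.93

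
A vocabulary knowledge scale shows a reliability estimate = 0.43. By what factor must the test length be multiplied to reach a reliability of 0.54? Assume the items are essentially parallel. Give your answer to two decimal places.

n = 0.54(1 − 0.43) / [0.43(1 − 0.54)]
n = 0.3078 / 0.1978 ≈ 1.5561

1.56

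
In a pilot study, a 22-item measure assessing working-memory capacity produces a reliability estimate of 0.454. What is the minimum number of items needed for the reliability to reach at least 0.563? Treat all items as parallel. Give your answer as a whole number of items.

35

n = 0.563 × (1 − 0.454) / [ 0.454 × (1 − 0.563) ]
  = 0.307398 / 0.198398 = 1.5494
1.5494 × 22 = 34.09 → 35 items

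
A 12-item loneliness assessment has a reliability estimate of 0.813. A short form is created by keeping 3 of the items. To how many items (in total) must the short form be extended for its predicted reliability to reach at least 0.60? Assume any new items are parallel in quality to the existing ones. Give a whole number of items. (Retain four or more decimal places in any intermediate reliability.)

First, r for the 3-item form: n = 3/12 = 0.2500, so r_3 = 0.2500·0.813/(1 + (0.2500 − 1)·0.813) = 0.5208
Length factor from the short form to reach 0.60: n' = 0.60(1 − 0.5208) / [0.5208(1 − 0.60)] ≈ 1.3802
Total items = 1.3802 × 3 = 4.14, rounded up to 5.

5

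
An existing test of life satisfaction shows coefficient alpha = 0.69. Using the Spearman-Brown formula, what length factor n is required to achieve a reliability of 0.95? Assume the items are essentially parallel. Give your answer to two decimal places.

Spearman-Brown solved for the length factor n:
n = r*(1 − r) / [ r (1 − r*) ]
n = 0.95(1 − 0.69) / [0.69(1 − 0.95)]
  = 0.2945 / 0.0345 = 8.5362

8.54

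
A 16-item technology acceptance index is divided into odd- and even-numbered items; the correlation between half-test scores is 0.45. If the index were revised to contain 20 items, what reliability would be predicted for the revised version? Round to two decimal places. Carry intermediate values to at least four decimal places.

Full-test reliability from the split-half r: r_full = 2(0.45)/(1 + 0.45) = 0.6207
Length factor from 16 to 20 items: n = 20/16 = 1.2500
r_new = n·r_full / (1 + (n − 1)·r_full) = 0.7759 / 1.1552 ≈ 0.6717

0.67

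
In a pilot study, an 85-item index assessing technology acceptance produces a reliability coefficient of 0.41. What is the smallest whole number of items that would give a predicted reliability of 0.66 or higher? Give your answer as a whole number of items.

n = [0.66 × 0.59] / [0.41 × 0.34]
n = 0.3894 / 0.1394 ≈ 2.7934
So the test needs 2.7934 × 85 ≈ 237.44 items; rounding up, 238.

238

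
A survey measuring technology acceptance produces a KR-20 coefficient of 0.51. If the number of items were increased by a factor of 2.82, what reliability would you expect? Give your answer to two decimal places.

By Spearman-Brown, r_new = n r / (1 + (n − 1) r).
r_new = (2.82 × 0.51) / (1 + (2.82 − 1) × 0.51)
     = 1.4382 / 1.9282 = 0.7459

0.75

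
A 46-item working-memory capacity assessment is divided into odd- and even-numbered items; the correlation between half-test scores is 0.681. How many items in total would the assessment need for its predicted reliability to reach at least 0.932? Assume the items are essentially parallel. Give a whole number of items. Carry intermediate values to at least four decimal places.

148

r_full = 2(0.681)/(1 + 0.681) = 0.8102
n = r_tgt(1 − r_full) / [r_full(1 − r_tgt)] = 0.932 × 0.1898 / (0.8102 × 0.068) ≈ 3.2108
Items = 3.2108 × 46 ≈ 147.70 → 148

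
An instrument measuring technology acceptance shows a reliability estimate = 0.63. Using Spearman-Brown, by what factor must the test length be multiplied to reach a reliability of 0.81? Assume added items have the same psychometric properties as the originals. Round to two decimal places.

2.50

Rearranging the Spearman-Brown formula for n,
n = r*(1 − r) / [ r (1 − r*) ]
n = 0.81 × (1 − 0.63) / [ 0.63 × (1 − 0.81) ]
n = 0.2997 / 0.1197 ≈ 2.5038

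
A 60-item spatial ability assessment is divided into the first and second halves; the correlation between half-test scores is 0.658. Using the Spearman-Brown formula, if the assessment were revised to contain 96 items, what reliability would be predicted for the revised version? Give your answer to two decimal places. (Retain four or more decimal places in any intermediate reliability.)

First correct the split-half correlation to full-test reliability: r_full = 2 × 0.658 / (1 + 0.658) ≈ 0.7937
Then adjust to 96 items: n = 96/60 = 1.6000
r_new = n·r_full / (1 + (n − 1)·r_full) = 1.2699 / 1.4762 ≈ 0.8602

0.86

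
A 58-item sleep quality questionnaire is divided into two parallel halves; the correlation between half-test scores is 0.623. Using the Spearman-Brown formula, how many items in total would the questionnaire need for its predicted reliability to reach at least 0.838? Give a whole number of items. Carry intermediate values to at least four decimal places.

r_full = 2(0.623)/(1 + 0.623) = 0.7677
n = r_tgt(1 − r_full) / [r_full(1 − r_tgt)] = 0.838 × 0.2323 / (0.7677 × 0.162) ≈ 1.5653
Required items = 1.5653 × 58 = 90.79, so 91 items.

91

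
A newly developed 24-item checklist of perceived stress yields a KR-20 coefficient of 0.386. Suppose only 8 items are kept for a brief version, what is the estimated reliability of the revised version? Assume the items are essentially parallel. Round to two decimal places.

0.17

The new length is 8/24 = 0.3333 times the old.
Spearman-Brown: r_new = n·r / (1 + (n − 1)·r)
r_new = (0.3333 × 0.386) / (1 + (0.3333 − 1) × 0.386)
     = 0.1287 / 0.7427 = 0.1733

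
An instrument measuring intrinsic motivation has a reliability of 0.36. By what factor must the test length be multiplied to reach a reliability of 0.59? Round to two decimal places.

2.56

n = 0.59 × (1 − 0.36) / [ 0.36 × (1 − 0.59) ]
n = 0.3776 / 0.1476 ≈ 2.5583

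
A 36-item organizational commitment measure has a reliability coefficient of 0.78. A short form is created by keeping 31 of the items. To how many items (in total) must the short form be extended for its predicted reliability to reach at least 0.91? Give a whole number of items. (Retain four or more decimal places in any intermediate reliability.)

103

First, r for the 31-item form: n = 31/36 = 0.8611, so r_31 = 0.8611·0.78/(1 + (0.8611 − 1)·0.78) = 0.7533
Then solve for n' with r_old = 0.7533, r_target = 0.91: n' = 0.91(1 − 0.7533)/[0.7533(1 − 0.91)] = 3.3113
Items = 3.3113 × 31 ≈ 102.65 → 103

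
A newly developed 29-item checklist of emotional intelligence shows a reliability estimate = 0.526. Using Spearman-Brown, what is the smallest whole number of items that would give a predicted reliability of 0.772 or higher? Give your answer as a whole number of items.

89

Spearman-Brown solved for the length factor n:
n = r_target (1 − r_old) / [ r_old (1 − r_target) ]
n = [0.772 × 0.474] / [0.526 × 0.228]
n = 0.365928 / 0.119928 ≈ 3.0512
Items needed = n × 29 = 3.0512 × 29 ≈ 88.48 → round up to 89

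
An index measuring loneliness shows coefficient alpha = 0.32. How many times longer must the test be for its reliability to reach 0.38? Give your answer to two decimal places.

1.30

Rearranging the Spearman-Brown formula for n,
n = r*(1 − r) / [ r (1 − r*) ]
n = 0.38(1 − 0.32) / [0.32(1 − 0.38)]
n = 0.2584 / 0.1984 ≈ 1.3024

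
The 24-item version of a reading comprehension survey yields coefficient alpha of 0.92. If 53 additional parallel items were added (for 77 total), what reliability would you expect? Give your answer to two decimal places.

0.97

n = 77/24 = 3.2083
Apply the Spearman-Brown prophecy formula, r' = nr / [1 + (n − 1)r]:
r_new = 3.2083·0.92 / [1 + (3.2083 − 1)·0.92]
     = 2.9516 / 3.0316 = 0.9736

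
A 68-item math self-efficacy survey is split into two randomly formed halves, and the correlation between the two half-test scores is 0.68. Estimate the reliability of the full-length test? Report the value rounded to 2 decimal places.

r_full = 2r_hh / (1 + r_hh) = 2 × 0.68 / (1 + 0.68)
r_full = 1.3600 / 1.6800 ≈ 0.8095

0.81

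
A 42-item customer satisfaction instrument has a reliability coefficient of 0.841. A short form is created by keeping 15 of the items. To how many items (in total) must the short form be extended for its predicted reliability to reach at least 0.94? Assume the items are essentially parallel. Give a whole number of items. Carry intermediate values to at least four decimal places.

125

Short-form reliability: n = 15/42 = 0.3571; r_15 = n·r/(1+(n−1)r) ≈ 0.6538
Length factor from the short form to reach 0.94: n' = 0.94(1 − 0.6538) / [0.6538(1 − 0.94)] ≈ 8.2958
Items = 8.2958 × 15 ≈ 124.44 → 125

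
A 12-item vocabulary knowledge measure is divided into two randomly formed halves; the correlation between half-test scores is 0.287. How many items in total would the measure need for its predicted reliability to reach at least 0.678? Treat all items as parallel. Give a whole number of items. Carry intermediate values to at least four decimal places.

Corrected full-test reliability: r_full = 2 × 0.287 / (1 + 0.287) ≈ 0.4460
Solve Spearman-Brown for n: n = 0.678(1 − 0.4460) / [0.4460(1 − 0.678)] = 2.6155
Items = 2.6155 × 12 ≈ 31.39 → 32

32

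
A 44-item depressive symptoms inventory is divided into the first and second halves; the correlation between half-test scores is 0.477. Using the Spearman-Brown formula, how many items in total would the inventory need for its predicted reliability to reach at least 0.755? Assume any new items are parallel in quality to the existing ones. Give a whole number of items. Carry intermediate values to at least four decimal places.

r_full = 2(0.477)/(1 + 0.477) = 0.6459
n = r_tgt(1 − r_full) / [r_full(1 − r_tgt)] = 0.755 × 0.3541 / (0.6459 × 0.245) ≈ 1.6894
Required items = 1.6894 × 44 = 74.33, so 75 items.

75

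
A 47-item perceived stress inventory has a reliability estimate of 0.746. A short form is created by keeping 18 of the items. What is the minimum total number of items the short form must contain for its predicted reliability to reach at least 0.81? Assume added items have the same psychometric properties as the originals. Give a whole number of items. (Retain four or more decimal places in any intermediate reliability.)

69

First, r for the 18-item form: n = 18/47 = 0.3830, so r_18 = 0.3830·0.746/(1 + (0.3830 − 1)·0.746) = 0.5294
Length factor from the short form to reach 0.81: n' = 0.81(1 − 0.5294) / [0.5294(1 − 0.81)] ≈ 3.7897
Items = 3.7897 × 18 ≈ 68.21 → 69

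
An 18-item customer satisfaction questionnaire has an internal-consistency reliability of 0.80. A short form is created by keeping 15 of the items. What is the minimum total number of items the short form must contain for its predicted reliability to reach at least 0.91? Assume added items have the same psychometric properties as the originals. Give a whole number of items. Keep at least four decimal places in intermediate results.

46

First, r for the 15-item form: n = 15/18 = 0.8333, so r_15 = 0.8333·0.80/(1 + (0.8333 − 1)·0.80) = 0.7692
Length factor from the short form to reach 0.91: n' = 0.91(1 − 0.7692) / [0.7692(1 − 0.91)] ≈ 3.0339
Total items = 3.0339 × 15 = 45.51, rounded up to 46.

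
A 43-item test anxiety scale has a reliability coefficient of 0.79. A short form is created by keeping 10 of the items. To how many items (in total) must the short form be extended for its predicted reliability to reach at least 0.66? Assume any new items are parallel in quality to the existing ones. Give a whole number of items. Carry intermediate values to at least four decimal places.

Short-form reliability: n = 10/43 = 0.2326; r_10 = n·r/(1+(n−1)r) ≈ 0.4667
Length factor from the short form to reach 0.66: n' = 0.66(1 − 0.4667) / [0.4667(1 − 0.66)] ≈ 2.2182
Total items = 2.2182 × 10 = 22.18, rounded up to 23.

23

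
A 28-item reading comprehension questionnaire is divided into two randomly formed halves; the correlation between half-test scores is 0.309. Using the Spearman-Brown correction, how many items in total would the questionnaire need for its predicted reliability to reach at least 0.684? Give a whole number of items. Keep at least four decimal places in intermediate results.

Corrected full-test reliability: r_full = 2 × 0.309 / (1 + 0.309) ≈ 0.4721
Solve Spearman-Brown for n: n = 0.684(1 − 0.4721) / [0.4721(1 − 0.684)] = 2.4204
Items = 2.4204 × 28 ≈ 67.77 → 68

68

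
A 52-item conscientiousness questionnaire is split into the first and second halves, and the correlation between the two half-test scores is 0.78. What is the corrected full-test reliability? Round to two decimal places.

0.88

Apply the Spearman-Brown correction with n = 2:
r_full = 2(0.78) / (1 + 0.78)
r_full = 1.5600 / 1.7800 ≈ 0.8764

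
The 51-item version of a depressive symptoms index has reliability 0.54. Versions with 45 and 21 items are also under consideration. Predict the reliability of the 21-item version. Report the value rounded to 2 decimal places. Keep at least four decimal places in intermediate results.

The 45-item form is not needed; work directly from the 51-item form with n = 21/51 = 0.4118.
r_{21} = n·r / (1 + (n − 1)·r) = 0.2224 / 0.6824 ≈ 0.3259

0.33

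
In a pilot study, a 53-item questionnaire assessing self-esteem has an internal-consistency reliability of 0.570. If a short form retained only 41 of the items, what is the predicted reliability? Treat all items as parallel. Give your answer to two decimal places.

n = 41/53 = 0.7736
Spearman-Brown: r_new = n·r / (1 + (n − 1)·r)
r_new = 0.7736·0.570 / [1 + (0.7736 − 1)·0.570]
r_new = 0.4410 / 0.8710 ≈ 0.5063

0.51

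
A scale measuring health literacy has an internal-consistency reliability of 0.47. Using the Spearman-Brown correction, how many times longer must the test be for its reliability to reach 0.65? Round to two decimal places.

Spearman-Brown solved for the length factor n:
n = r*(1 − r) / [ r (1 − r*) ]
n = [0.65 × 0.53] / [0.47 × 0.35]
n = 0.3445 / 0.1645 ≈ 2.0942

2.09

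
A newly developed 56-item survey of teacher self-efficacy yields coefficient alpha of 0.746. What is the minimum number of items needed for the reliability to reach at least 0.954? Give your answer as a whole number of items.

396

Invert Spearman-Brown to solve for n:
n = r*(1 − r) / [ r (1 − r*) ]
n = 0.954 × (1 − 0.746) / [ 0.746 × (1 − 0.954) ]
n = 0.242316 / 0.034316 ≈ 7.0613
Items needed = n × 56 = 7.0613 × 56 ≈ 395.43 → round up to 396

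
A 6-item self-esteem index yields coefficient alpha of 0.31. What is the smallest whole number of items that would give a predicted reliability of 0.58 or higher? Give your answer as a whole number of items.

19

Spearman-Brown solved for the length factor n:
n = r_target (1 − r_old) / [ r_old (1 − r_target) ]
n = 0.58(1 − 0.31) / [0.31(1 − 0.58)]
  = 0.4002 / 0.1302 = 3.0737
So the test needs 3.0737 × 6 ≈ 18.44 items; rounding up, 19.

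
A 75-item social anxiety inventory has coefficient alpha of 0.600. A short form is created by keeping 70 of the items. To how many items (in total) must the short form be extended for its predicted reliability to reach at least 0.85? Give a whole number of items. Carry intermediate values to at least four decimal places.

First, r for the 70-item form: n = 70/75 = 0.9333, so r_70 = 0.9333·0.600/(1 + (0.9333 − 1)·0.600) = 0.5833
Then solve for n' with r_old = 0.5833, r_target = 0.85: n' = 0.85(1 − 0.5833)/[0.5833(1 − 0.85)] = 4.0482
Items = 4.0482 × 70 ≈ 283.37 → 284

284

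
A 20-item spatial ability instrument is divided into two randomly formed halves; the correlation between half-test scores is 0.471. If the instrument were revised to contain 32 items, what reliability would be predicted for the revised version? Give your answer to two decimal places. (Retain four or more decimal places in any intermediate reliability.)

Spearman-Brown correction (n = 2): r_full = 2·0.471/(1 + 0.471) = 0.6404
Then adjust to 32 items: n = 32/20 = 1.6000
r_new = n·r_full / (1 + (n − 1)·r_full) = 1.0246 / 1.3842 ≈ 0.7402

0.74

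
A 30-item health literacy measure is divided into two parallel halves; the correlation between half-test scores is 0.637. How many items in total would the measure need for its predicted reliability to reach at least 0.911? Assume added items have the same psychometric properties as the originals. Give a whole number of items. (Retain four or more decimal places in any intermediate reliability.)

Corrected full-test reliability: r_full = 2 × 0.637 / (1 + 0.637) ≈ 0.7783
Solve Spearman-Brown for n: n = 0.911(1 − 0.7783) / [0.7783(1 − 0.911)] = 2.9157
Required items = 2.9157 × 30 = 87.47, so 88 items.

88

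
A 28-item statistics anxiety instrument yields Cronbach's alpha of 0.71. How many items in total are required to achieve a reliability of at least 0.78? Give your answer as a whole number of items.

n = [0.78 × 0.29] / [0.71 × 0.22]
  = 0.2262 / 0.1562 = 1.4481
Items needed = n × 28 = 1.4481 × 28 ≈ 40.55 → round up to 41

41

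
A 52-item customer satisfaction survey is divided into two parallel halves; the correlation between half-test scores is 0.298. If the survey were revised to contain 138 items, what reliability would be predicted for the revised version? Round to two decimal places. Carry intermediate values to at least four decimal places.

Full-test reliability from the split-half r: r_full = 2(0.298)/(1 + 0.298) = 0.4592
Then adjust to 138 items: n = 138/52 = 2.6538
r_new = n·r_full / (1 + (n − 1)·r_full) = 1.2186 / 1.7594 ≈ 0.6926

0.69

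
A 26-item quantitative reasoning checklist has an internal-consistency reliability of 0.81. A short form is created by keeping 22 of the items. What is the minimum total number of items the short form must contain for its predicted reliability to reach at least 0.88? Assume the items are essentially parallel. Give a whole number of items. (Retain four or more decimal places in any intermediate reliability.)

Short-form reliability: n = 22/26 = 0.8462; r_22 = n·r/(1+(n−1)r) ≈ 0.7830
Length factor from the short form to reach 0.88: n' = 0.88(1 − 0.7830) / [0.7830(1 − 0.88)] ≈ 2.0324
Total items = 2.0324 × 22 = 44.71, rounded up to 45.

45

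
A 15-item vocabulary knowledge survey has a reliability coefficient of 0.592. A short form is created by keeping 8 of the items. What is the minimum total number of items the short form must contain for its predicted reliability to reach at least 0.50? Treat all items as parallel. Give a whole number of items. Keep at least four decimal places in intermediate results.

Short-form reliability: n = 8/15 = 0.5333; r_8 = n·r/(1+(n−1)r) ≈ 0.4362
Then solve for n' with r_old = 0.4362, r_target = 0.50: n' = 0.50(1 − 0.4362)/[0.4362(1 − 0.50)] = 1.2925
Items = 1.2925 × 8 ≈ 10.34 → 11

11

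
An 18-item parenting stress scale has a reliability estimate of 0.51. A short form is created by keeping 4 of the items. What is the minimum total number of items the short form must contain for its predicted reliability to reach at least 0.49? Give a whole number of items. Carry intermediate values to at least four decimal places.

Short-form reliability: n = 4/18 = 0.2222; r_4 = n·r/(1+(n−1)r) ≈ 0.1878
Then solve for n' with r_old = 0.1878, r_target = 0.49: n' = 0.49(1 − 0.1878)/[0.1878(1 − 0.49)] = 4.1552
Total items = 4.1552 × 4 = 16.62, rounded up to 17.

17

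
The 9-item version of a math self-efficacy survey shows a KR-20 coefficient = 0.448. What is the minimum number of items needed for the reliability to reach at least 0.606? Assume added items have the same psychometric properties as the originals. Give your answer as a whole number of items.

Spearman-Brown solved for the length factor n:
n = r_target (1 − r_old) / [ r_old (1 − r_target) ]
n = [0.606 × 0.552] / [0.448 × 0.394]
  = 0.334512 / 0.176512 = 1.8951
Items needed = n × 9 = 1.8951 × 9 ≈ 17.06 → round up to 18

18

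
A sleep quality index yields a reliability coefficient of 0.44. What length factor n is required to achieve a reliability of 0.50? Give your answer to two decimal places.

1.27

n = [0.50 × 0.56] / [0.44 × 0.50]
n = 0.2800 / 0.2200 ≈ 1.2727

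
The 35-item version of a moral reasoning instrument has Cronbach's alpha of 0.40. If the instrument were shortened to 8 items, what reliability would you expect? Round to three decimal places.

0.132

The new length is 8/35 = 0.2286 times the old.
By Spearman-Brown, r_new = n r / (1 + (n − 1) r).
r_new = (0.2286 × 0.40) / (1 + (0.2286 − 1) × 0.40)
     = 0.0914 / 0.6914 = 0.1322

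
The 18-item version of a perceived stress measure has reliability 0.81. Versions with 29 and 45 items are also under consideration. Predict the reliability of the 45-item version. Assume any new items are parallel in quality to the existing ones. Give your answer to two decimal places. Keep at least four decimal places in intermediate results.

0.91

The 29-item form is not needed; work directly from the 18-item form with n = 45/18 = 2.5000.
r_{45} = n·r / (1 + (n − 1)·r) = 2.0250 / 2.2150 ≈ 0.9142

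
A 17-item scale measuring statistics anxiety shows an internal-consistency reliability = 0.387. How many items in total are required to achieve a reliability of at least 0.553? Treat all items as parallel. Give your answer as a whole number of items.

34

Spearman-Brown solved for the length factor n:
n = r_target (1 − r_old) / [ r_old (1 − r_target) ]
n = [0.553 × 0.613] / [0.387 × 0.447]
  = 0.338989 / 0.172989 = 1.9596
1.9596 × 17 = 33.31 → 34 items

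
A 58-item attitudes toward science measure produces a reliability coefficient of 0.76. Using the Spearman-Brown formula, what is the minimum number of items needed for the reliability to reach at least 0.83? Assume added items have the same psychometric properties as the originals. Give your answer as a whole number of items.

Spearman-Brown solved for the length factor n:
n = r_target (1 − r_old) / [ r_old (1 − r_target) ]
n = [0.83 × 0.24] / [0.76 × 0.17]
  = 0.1992 / 0.1292 = 1.5418
So the test needs 1.5418 × 58 ≈ 89.42 items; rounding up, 90.

90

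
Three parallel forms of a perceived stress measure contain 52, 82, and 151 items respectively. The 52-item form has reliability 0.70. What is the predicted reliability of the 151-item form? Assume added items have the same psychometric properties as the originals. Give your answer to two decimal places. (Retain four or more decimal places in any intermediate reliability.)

The 82-item form is not needed; work directly from the 52-item form with n = 151/52 = 2.9038.
r_{151} = n·r / (1 + (n − 1)·r) = 2.0327 / 2.3327 ≈ 0.8714

0.87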